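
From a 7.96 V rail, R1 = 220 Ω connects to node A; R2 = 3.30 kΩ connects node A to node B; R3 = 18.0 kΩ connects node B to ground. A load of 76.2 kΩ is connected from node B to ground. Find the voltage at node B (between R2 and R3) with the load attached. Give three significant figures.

V ≈ 6.41 V

At node B, R3 is in parallel with the load: R3‖R_L = 14560 Ω.
Below node A the resistance is R2 + (R3‖R_L) = 17860 Ω, so V_A = 7.96 × 17860/18080 = 7.863 V.
Then V_B = V_A × (R3‖R_L)/(R2 + R3‖R_L) = 7.863 × 14560/17860 = 6.41 V.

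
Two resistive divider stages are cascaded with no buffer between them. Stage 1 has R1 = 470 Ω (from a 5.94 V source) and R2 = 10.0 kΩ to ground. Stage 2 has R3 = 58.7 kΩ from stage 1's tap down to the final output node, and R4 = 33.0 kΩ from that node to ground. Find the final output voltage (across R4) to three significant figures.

V_out ≈ 2.03 V

Stage 2 presents R3+R4 = 91700 Ω as a load on stage 1's tap.
Stage 1's lower leg becomes R2‖(R3+R4) = 9017 Ω, so V_mid = 5.94 × 9017/9487 = 5.646 V.
Stage 2 is itself unloaded: V_out = V_mid × R4/(R3+R4) = 5.646 × 33000/91700 = 2.03 V.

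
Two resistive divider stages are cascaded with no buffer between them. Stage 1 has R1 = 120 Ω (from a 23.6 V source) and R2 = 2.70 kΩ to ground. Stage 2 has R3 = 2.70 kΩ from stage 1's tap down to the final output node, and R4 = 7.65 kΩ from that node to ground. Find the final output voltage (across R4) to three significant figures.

Stage 2 presents R3+R4 = 10350 Ω as a load on stage 1's tap.
Stage 1's lower leg becomes R2‖(R3+R4) = 2141 Ω, so V_mid = 23.6 × 2141/2261 = 22.35 V.
Stage 2 is itself unloaded: V_out = V_mid × R4/(R3+R4) = 22.35 × 7650/10350 = 16.5 V.

V_out ≈ 16.5 V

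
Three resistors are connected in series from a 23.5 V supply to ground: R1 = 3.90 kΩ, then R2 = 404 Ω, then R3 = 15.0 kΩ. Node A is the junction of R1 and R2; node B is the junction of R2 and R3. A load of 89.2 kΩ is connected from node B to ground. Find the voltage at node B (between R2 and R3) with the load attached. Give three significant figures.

V ≈ 17.6 V

At node B, R3 is in parallel with the load: R3‖R_L = 12840 Ω.
Below node A the resistance is R2 + (R3‖R_L) = 13240 Ω, so V_A = 23.5 × 13240/17140 = 18.15 V.
Then V_B = V_A × (R3‖R_L)/(R2 + R3‖R_L) = 18.15 × 12840/13240 = 17.6 V.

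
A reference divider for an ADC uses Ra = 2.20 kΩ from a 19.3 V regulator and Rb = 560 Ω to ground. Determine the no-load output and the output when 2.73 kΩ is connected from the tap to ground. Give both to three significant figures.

Unloaded: 3.92 V; loaded: 3.37 V

Open-circuit: V = 19.3 × 560/(2200 + 560) = 3.92 V.
With the load, Rb becomes Rb‖R_L = 464.7 Ω, so V = 19.3 × 464.7/2665 = 3.37 V.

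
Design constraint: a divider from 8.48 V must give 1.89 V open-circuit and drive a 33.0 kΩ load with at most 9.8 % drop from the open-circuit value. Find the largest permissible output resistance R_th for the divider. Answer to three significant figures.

R_th ≤ 3.59 kΩ

Loading drop = R_th/(R_th + R_L) ≤ 0.0980, so R_th ≤ R_L · ε/(1−ε) = 33.0 kΩ × 0.0980/0.9020 = 3.59 kΩ.
(Any R1, R2 with R2/(R1+R2) = 0.223 and R1‖R2 ≤ 3.59 kΩ will meet the spec.)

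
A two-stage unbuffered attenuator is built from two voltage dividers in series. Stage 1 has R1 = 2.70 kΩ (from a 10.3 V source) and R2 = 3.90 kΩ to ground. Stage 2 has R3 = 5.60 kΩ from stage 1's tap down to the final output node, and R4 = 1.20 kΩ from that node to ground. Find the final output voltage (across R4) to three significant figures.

Stage 2 presents R3+R4 = 6.800 kΩ as a load on stage 1's tap.
Stage 1's lower leg becomes R2‖(R3+R4) = 2.479 kΩ, so V_mid = 10.3 × 2.479/5.179 = 4.930 V.
Stage 2 is itself unloaded: V_out = V_mid × R4/(R3+R4) = 4.930 × 1.20/6.800 = 0.870 V.

V_out ≈ 0.870 V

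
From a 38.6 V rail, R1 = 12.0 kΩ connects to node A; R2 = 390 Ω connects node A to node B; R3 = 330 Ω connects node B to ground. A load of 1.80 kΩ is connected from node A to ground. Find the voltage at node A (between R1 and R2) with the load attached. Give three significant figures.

V ≈ 1.59 V

Below node A the series string R2+R3 = 720.0 Ω sits in parallel with the 1800 Ω load: 514.3 Ω.
V_A = 38.6 × 514.3/(12000 + 514.3) = 1.59 V.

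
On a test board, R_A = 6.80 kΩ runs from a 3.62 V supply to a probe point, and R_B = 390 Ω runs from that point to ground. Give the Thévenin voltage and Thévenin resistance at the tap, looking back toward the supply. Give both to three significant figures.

V_th = 0.196 V, R_th = 369 Ω

V_th is the open-circuit tap voltage: 3.62 × 390/(6800 + 390) = 0.196 V.
With the supply zeroed, R_A and R_B appear in parallel from the tap: R_th = R_A‖R_B = (6800 × 390)/7190 = 369 Ω.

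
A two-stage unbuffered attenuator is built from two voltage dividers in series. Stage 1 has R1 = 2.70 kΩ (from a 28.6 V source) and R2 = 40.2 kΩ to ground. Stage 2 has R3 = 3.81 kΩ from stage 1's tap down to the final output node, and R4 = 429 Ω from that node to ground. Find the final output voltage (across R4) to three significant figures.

Stage 2 presents R3+R4 = 4239 Ω as a load on stage 1's tap.
Stage 1's lower leg becomes R2‖(R3+R4) = 3835 Ω, so V_mid = 28.6 × 3835/6535 = 16.78 V.
Stage 2 is itself unloaded: V_out = V_mid × R4/(R3+R4) = 16.78 × 429/4239 = 1.70 V.

V_out ≈ 1.70 V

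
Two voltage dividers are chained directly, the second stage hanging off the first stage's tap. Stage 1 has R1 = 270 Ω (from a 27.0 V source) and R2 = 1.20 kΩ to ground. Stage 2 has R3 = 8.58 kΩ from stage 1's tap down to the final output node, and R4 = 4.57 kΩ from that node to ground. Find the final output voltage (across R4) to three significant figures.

Stage 2 presents R3+R4 = 13150 Ω as a load on stage 1's tap.
Stage 1's lower leg becomes R2‖(R3+R4) = 1100 Ω, so V_mid = 27.0 × 1100/1370 = 21.68 V.
Stage 2 is itself unloaded: V_out = V_mid × R4/(R3+R4) = 21.68 × 4570/13150 = 7.53 V.

V_out ≈ 7.53 V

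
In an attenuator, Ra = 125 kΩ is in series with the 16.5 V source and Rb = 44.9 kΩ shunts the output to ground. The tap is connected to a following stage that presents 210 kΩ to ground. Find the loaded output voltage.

V_out ≈ 3.77 V

The load sits in parallel with Rb: Rb‖R_L = (44.9 × 210) / (44.9 + 210) = 36.99 kΩ.
V_out = 16.5 × 36.99 / (125 + 36.99) = 16.5 × 36.99/162.0 = 3.77 V.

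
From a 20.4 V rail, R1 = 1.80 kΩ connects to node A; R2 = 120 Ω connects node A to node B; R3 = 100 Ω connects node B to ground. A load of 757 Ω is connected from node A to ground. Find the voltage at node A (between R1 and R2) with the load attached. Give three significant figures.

Below node A the series string R2+R3 = 220.0 Ω sits in parallel with the 757 Ω load: 170.5 Ω.
V_A = 20.4 × 170.5/(1800 + 170.5) = 1.76 V.

V ≈ 1.76 V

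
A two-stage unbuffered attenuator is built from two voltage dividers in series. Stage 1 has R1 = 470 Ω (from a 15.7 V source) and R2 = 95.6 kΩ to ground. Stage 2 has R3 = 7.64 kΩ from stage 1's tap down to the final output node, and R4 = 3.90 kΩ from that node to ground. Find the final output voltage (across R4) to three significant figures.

V_out ≈ 5.07 V

Stage 2 presents R3+R4 = 11540 Ω as a load on stage 1's tap.
Stage 1's lower leg becomes R2‖(R3+R4) = 10300 Ω, so V_mid = 15.7 × 10300/10770 = 15.01 V.
Stage 2 is itself unloaded: V_out = V_mid × R4/(R3+R4) = 15.01 × 3900/11540 = 5.07 V.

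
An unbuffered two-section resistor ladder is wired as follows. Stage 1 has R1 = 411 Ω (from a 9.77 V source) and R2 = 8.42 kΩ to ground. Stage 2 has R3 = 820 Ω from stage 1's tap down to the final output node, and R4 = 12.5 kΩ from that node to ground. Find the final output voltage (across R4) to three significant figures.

Stage 2 presents R3+R4 = 13320 Ω as a load on stage 1's tap.
Stage 1's lower leg becomes R2‖(R3+R4) = 5159 Ω, so V_mid = 9.77 × 5159/5570 = 9.049 V.
Stage 2 is itself unloaded: V_out = V_mid × R4/(R3+R4) = 9.049 × 12500/13320 = 8.49 V.

V_out ≈ 8.49 V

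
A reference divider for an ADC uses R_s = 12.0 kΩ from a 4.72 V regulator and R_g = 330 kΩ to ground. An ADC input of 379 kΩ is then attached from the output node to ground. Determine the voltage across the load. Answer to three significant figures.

V_out ≈ 4.42 V

The load sits in parallel with R_g: R_g‖R_L = (330 × 379) / (330 + 379) = 176.4 kΩ.
V_out = 4.72 × 176.4 / (12.0 + 176.4) = 4.72 × 176.4/188.4 = 4.42 V.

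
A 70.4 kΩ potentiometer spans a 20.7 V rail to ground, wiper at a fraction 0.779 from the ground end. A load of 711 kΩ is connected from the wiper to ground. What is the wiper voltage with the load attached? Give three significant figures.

The wiper splits the pot into (1−α)R = 15.56 kΩ above and αR = 54.84 kΩ below.
Lower section ‖ load = 50.91 kΩ.
V_wiper = 20.7 × 50.91/(15.56 + 50.91) = 15.9 V.

V ≈ 15.9 V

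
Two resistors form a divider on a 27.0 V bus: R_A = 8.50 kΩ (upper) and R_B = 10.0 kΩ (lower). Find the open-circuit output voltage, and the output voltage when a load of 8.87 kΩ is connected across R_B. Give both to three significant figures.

Unloaded: 14.6 V; loaded: 9.61 V

Open-circuit: V = 27.0 × 10.0/(8.50 + 10.0) = 14.6 V.
With the load, R_B becomes R_B‖R_L = 4.701 kΩ, so V = 27.0 × 4.701/13.20 = 9.61 V.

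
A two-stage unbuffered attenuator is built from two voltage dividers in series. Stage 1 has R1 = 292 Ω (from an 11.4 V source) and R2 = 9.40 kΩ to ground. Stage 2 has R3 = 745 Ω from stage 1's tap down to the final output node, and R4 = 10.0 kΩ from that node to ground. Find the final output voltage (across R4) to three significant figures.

V_out ≈ 10.0 V

Stage 2 presents R3+R4 = 10740 Ω as a load on stage 1's tap.
Stage 1's lower leg becomes R2‖(R3+R4) = 5014 Ω, so V_mid = 11.4 × 5014/5306 = 10.77 V.
Stage 2 is itself unloaded: V_out = V_mid × R4/(R3+R4) = 10.77 × 10000/10740 = 10.0 V.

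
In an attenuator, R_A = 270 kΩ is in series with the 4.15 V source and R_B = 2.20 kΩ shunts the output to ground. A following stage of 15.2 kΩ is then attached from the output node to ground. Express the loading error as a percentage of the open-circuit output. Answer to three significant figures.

12.6 %

Unloaded V = 4.15 × 2.20/272.2 = 0.033542 V.
Loaded: R_B‖R_L = 1.922 kΩ, giving V = 4.15 × 1.922/271.9 = 0.029331 V.
Drop = (0.033542 − 0.029331) / 0.033542 = 12.6 %.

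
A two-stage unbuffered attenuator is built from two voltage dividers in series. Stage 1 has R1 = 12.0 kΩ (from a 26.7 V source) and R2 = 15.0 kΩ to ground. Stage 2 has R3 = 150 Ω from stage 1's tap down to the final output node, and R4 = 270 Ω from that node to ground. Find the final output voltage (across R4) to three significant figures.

Stage 2 presents R3+R4 = 420.0 Ω as a load on stage 1's tap.
Stage 1's lower leg becomes R2‖(R3+R4) = 408.6 Ω, so V_mid = 26.7 × 408.6/12410 = 0.8791 V.
Stage 2 is itself unloaded: V_out = V_mid × R4/(R3+R4) = 0.8791 × 270/420.0 = 0.565 V.

V_out ≈ 0.565 V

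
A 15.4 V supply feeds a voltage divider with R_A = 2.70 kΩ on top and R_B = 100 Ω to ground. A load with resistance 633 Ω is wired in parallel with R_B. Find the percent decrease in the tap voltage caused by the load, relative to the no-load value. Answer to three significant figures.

13.2 %

The divider's output (Thévenin) resistance is R_A‖R_B = 96.43 Ω.
Fractional drop under load = R_th/(R_th + R_L) = 96.43 / (96.43 + 633) = 0.1322.
So the output falls by 13.2 %.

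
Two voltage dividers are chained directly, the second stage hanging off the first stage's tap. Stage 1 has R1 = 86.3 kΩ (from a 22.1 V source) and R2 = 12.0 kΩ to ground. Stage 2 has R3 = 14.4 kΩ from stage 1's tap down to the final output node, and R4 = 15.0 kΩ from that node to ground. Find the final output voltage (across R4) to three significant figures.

Stage 2 presents R3+R4 = 29.40 kΩ as a load on stage 1's tap.
Stage 1's lower leg becomes R2‖(R3+R4) = 8.522 kΩ, so V_mid = 22.1 × 8.522/94.82 = 1.986 V.
Stage 2 is itself unloaded: V_out = V_mid × R4/(R3+R4) = 1.986 × 15.0/29.40 = 1.01 V.

V_out ≈ 1.01 V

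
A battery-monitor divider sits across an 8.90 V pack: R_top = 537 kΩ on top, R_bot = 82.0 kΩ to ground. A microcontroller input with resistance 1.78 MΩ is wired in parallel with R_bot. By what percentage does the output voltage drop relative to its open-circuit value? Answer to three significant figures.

3.84 %

The divider's output (Thévenin) resistance is R_top‖R_bot = 71.14 kΩ.
Fractional drop under load = R_th/(R_th + R_L) = 71.14 / (71.14 + 1780) = 0.03843.
So the output falls by 3.84 %.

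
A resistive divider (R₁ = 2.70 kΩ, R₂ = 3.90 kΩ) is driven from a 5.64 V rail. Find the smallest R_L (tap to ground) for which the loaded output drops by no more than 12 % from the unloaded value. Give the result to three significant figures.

Output resistance R_th = R₁‖R₂ = (2.70 × 3.90)/6.600 = 1.595 kΩ.
The fractional drop is R_th/(R_th + R_L); requiring this ≤ 0.120 gives R_L ≥ R_th(1/0.120 − 1) = 1.595 × 7.333 = 11.7 kΩ.

R_L(min) ≈ 11.7 kΩ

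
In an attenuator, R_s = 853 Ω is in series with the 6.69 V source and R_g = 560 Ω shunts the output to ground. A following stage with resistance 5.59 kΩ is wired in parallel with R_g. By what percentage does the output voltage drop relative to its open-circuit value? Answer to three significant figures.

The divider's output (Thévenin) resistance is R_s‖R_g = 338.1 Ω.
Fractional drop under load = R_th/(R_th + R_L) = 338.1 / (338.1 + 5590) = 0.05703.
So the output falls by 5.70 %.

5.70 %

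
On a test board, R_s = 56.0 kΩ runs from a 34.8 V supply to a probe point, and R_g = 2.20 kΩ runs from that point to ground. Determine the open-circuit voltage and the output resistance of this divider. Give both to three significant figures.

V_th is the open-circuit tap voltage: 34.8 × 2.20/(56.0 + 2.20) = 1.32 V.
With the supply zeroed, R_s and R_g appear in parallel from the tap: R_th = R_s‖R_g = (56.0 × 2.20)/58.20 = 2.12 kΩ.

V_th = 1.32 V, R_th = 2.12 kΩ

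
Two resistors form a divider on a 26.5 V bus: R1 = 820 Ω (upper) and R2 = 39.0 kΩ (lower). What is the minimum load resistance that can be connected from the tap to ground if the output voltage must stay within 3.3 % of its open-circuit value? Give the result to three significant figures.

R_L(min) ≈ 23.5 kΩ

Output resistance R_th = R1‖R2 = (820 × 39000)/39820 = 803.1 Ω.
The fractional drop is R_th/(R_th + R_L); requiring this ≤ 0.0330 gives R_L ≥ R_th(1/0.0330 − 1) = 803.1 × 29.30 = 23.5 kΩ.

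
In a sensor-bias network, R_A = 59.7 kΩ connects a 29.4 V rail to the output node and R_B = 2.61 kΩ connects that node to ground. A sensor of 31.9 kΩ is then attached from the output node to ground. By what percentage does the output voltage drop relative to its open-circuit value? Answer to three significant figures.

The divider's output (Thévenin) resistance is R_A‖R_B = 2.501 kΩ.
Fractional drop under load = R_th/(R_th + R_L) = 2.501 / (2.501 + 31.9) = 0.07269.
So the output falls by 7.27 %.

7.27 %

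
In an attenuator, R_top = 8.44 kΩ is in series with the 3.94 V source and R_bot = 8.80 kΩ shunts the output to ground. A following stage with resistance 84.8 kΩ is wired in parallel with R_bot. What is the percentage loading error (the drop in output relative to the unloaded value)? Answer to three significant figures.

The divider's output (Thévenin) resistance is R_top‖R_bot = 4.308 kΩ.
Fractional drop under load = R_th/(R_th + R_L) = 4.308 / (4.308 + 84.8) = 0.04835.
So the output falls by 4.83 %.

4.83 %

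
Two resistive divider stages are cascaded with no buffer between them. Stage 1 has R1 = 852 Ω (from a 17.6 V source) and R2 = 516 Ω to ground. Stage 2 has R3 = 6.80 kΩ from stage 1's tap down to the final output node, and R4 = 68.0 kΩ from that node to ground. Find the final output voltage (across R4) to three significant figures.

V_out ≈ 6.01 V

Stage 2 presents R3+R4 = 74800 Ω as a load on stage 1's tap.
Stage 1's lower leg becomes R2‖(R3+R4) = 512.5 Ω, so V_mid = 17.6 × 512.5/1364 = 6.610 V.
Stage 2 is itself unloaded: V_out = V_mid × R4/(R3+R4) = 6.610 × 68000/74800 = 6.01 V.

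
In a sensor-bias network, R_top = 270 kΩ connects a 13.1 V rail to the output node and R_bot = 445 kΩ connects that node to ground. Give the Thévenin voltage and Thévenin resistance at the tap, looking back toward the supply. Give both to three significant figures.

V_th is the open-circuit tap voltage: 13.1 × 445/(270 + 445) = 8.15 V.
With the supply zeroed, R_top and R_bot appear in parallel from the tap: R_th = R_top‖R_bot = (270 × 445)/715.0 = 168 kΩ.

V_th = 8.15 V, R_th = 168 kΩ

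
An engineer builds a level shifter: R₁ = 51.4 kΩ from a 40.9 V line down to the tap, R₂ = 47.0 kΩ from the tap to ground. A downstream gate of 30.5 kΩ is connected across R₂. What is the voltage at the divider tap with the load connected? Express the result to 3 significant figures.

The load sits in parallel with R₂: R₂‖R_L = (47.0 × 30.5) / (47.0 + 30.5) = 18.50 kΩ.
V_out = 40.9 × 18.50 / (51.4 + 18.50) = 40.9 × 18.50/69.90 = 10.8 V.
(Unloaded it would have been 19.5 V.)

V_out ≈ 10.8 V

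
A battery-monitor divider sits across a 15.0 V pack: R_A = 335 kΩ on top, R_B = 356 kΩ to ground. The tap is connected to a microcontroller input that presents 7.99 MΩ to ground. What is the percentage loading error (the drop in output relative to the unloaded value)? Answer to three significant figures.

The divider's output (Thévenin) resistance is R_A‖R_B = 172.6 kΩ.
Fractional drop under load = R_th/(R_th + R_L) = 172.6 / (172.6 + 7990) = 0.02114.
So the output falls by 2.11 %.

2.11 %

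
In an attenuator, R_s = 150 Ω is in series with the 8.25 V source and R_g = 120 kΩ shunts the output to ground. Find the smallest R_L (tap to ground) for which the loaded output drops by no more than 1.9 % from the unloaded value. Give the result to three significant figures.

Output resistance R_th = R_s‖R_g = (150 × 120000)/120200 = 149.8 Ω.
The fractional drop is R_th/(R_th + R_L); requiring this ≤ 0.0190 gives R_L ≥ R_th(1/0.0190 − 1) = 149.8 × 51.63 = 7.74 kΩ.

R_L(min) ≈ 7.74 kΩ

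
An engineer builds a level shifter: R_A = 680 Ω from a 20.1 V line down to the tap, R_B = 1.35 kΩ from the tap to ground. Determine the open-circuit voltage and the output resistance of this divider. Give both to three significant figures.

V_th = 13.4 V, R_th = 452 Ω

V_th is the open-circuit tap voltage: 20.1 × 1350/(680 + 1350) = 13.4 V.
With the supply zeroed, R_A and R_B appear in parallel from the tap: R_th = R_A‖R_B = (680 × 1350)/2030 = 452 Ω.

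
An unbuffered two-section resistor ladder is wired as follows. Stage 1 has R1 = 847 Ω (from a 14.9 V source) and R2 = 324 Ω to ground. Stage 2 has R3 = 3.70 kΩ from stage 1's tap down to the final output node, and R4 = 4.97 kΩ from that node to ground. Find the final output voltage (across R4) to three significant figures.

Stage 2 presents R3+R4 = 8670 Ω as a load on stage 1's tap.
Stage 1's lower leg becomes R2‖(R3+R4) = 312.3 Ω, so V_mid = 14.9 × 312.3/1159 = 4.014 V.
Stage 2 is itself unloaded: V_out = V_mid × R4/(R3+R4) = 4.014 × 4970/8670 = 2.30 V.

V_out ≈ 2.30 V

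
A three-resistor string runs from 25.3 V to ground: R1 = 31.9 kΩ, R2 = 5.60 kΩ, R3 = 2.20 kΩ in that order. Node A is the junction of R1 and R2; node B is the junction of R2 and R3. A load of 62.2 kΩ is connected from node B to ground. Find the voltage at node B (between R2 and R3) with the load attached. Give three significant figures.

V ≈ 1.36 V

At node B, R3 is in parallel with the load: R3‖R_L = 2.125 kΩ.
Below node A the resistance is R2 + (R3‖R_L) = 7.725 kΩ, so V_A = 25.3 × 7.725/39.62 = 4.932 V.
Then V_B = V_A × (R3‖R_L)/(R2 + R3‖R_L) = 4.932 × 2.125/7.725 = 1.36 V.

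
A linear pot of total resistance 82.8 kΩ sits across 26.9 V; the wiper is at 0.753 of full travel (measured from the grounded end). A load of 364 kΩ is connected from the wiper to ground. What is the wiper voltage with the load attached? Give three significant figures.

The wiper splits the pot into (1−α)R = 20.45 kΩ above and αR = 62.35 kΩ below.
Lower section ‖ load = 53.23 kΩ.
V_wiper = 26.9 × 53.23/(20.45 + 53.23) = 19.4 V.

V ≈ 19.4 V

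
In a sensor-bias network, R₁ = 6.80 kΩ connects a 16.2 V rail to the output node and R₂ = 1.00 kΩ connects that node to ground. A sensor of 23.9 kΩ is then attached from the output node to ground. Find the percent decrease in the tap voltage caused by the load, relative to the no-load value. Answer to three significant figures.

3.52 %

The divider's output (Thévenin) resistance is R₁‖R₂ = 0.8718 kΩ.
Fractional drop under load = R_th/(R_th + R_L) = 0.8718 / (0.8718 + 23.9) = 0.03519.
So the output falls by 3.52 %.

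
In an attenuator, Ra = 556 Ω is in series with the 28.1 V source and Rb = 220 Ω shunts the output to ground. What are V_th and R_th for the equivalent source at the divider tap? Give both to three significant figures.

V_th is the open-circuit tap voltage: 28.1 × 220/(556 + 220) = 7.97 V.
With the supply zeroed, Ra and Rb appear in parallel from the tap: R_th = Ra‖Rb = (556 × 220)/776.0 = 158 Ω.

V_th = 7.97 V, R_th = 158 Ω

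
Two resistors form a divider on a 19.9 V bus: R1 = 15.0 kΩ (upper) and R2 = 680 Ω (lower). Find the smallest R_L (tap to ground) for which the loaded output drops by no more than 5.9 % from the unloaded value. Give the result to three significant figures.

R_L(min) ≈ 10.4 kΩ

Output resistance R_th = R1‖R2 = (15000 × 680)/15680 = 650.5 Ω.
The fractional drop is R_th/(R_th + R_L); requiring this ≤ 0.0590 gives R_L ≥ R_th(1/0.0590 − 1) = 650.5 × 15.95 = 10.4 kΩ.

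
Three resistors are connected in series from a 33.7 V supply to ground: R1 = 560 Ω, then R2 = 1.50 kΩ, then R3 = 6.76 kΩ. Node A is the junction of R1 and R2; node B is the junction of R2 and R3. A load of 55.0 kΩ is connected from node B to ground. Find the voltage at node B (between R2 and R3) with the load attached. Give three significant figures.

At node B, R3 is in parallel with the load: R3‖R_L = 6020 Ω.
Below node A the resistance is R2 + (R3‖R_L) = 7520 Ω, so V_A = 33.7 × 7520/8080 = 31.36 V.
Then V_B = V_A × (R3‖R_L)/(R2 + R3‖R_L) = 31.36 × 6020/7520 = 25.1 V.

V ≈ 25.1 V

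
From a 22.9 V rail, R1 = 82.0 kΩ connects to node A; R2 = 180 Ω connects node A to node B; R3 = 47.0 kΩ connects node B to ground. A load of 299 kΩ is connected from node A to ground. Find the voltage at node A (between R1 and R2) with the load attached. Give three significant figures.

V ≈ 7.60 V

Below node A the series string R2+R3 = 47180 Ω sits in parallel with the 299000 Ω load: 40750 Ω.
V_A = 22.9 × 40750/(82000 + 40750) = 7.60 V.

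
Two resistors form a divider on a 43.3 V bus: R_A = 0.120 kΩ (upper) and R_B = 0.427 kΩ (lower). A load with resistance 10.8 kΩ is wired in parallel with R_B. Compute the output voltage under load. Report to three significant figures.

V_out ≈ 33.5 V

The load sits in parallel with R_B: R_B‖R_L = (427 × 10800) / (427 + 10800) = 410.8 Ω.
V_out = 43.3 × 410.8 / (120 + 410.8) = 43.3 × 410.8/530.8 = 33.5 V.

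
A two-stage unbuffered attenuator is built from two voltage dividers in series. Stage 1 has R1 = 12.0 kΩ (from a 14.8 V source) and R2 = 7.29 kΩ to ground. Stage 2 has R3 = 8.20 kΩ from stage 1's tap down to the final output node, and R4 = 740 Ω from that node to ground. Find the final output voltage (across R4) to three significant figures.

V_out ≈ 0.307 V

Stage 2 presents R3+R4 = 8940 Ω as a load on stage 1's tap.
Stage 1's lower leg becomes R2‖(R3+R4) = 4016 Ω, so V_mid = 14.8 × 4016/16020 = 3.711 V.
Stage 2 is itself unloaded: V_out = V_mid × R4/(R3+R4) = 3.711 × 740/8940 = 0.307 V.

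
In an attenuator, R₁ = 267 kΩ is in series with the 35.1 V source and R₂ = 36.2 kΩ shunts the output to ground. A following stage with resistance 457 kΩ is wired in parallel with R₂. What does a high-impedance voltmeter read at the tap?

The load sits in parallel with R₂: R₂‖R_L = (36.2 × 457) / (36.2 + 457) = 33.54 kΩ.
V_out = 35.1 × 33.54 / (267 + 33.54) = 35.1 × 33.54/300.5 = 3.92 V.
(Unloaded it would have been 4.19 V.)

V_out ≈ 3.92 V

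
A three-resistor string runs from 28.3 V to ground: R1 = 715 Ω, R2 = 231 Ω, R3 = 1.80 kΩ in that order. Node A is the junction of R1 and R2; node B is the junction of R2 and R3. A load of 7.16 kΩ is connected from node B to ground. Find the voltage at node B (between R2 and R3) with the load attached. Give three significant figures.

V ≈ 17.1 V

At node B, R3 is in parallel with the load: R3‖R_L = 1438 Ω.
Below node A the resistance is R2 + (R3‖R_L) = 1669 Ω, so V_A = 28.3 × 1669/2384 = 19.81 V.
Then V_B = V_A × (R3‖R_L)/(R2 + R3‖R_L) = 19.81 × 1438/1669 = 17.1 V.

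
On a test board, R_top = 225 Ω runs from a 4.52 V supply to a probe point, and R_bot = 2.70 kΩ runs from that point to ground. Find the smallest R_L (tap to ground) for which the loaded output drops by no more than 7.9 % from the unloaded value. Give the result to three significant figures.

R_L(min) ≈ 2.42 kΩ

Output resistance R_th = R_top‖R_bot = (225 × 2700)/2925 = 207.7 Ω.
The fractional drop is R_th/(R_th + R_L); requiring this ≤ 0.0790 gives R_L ≥ R_th(1/0.0790 − 1) = 207.7 × 11.66 = 2.42 kΩ.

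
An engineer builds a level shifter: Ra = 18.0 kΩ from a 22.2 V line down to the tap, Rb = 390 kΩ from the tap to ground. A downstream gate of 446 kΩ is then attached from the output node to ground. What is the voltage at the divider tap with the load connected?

The load sits in parallel with Rb: Rb‖R_L = (390 × 446) / (390 + 446) = 208.1 kΩ.
V_out = 22.2 × 208.1 / (18.0 + 208.1) = 22.2 × 208.1/226.1 = 20.4 V.

V_out ≈ 20.4 V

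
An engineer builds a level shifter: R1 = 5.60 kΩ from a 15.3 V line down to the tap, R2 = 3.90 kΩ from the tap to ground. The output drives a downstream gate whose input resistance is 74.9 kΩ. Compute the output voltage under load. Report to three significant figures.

The load sits in parallel with R2: R2‖R_L = (3.90 × 74.9) / (3.90 + 74.9) = 3.707 kΩ.
V_out = 15.3 × 3.707 / (5.60 + 3.707) = 15.3 × 3.707/9.307 = 6.09 V.
(Unloaded it would have been 6.28 V.)

V_out ≈ 6.09 V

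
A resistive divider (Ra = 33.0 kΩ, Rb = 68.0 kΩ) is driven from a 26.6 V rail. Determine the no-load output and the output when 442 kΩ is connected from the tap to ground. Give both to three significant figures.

Open-circuit: V = 26.6 × 68.0/(33.0 + 68.0) = 17.9 V.
With the load, Rb becomes Rb‖R_L = 58.93 kΩ, so V = 26.6 × 58.93/91.93 = 17.1 V.

Unloaded: 17.9 V; loaded: 17.1 V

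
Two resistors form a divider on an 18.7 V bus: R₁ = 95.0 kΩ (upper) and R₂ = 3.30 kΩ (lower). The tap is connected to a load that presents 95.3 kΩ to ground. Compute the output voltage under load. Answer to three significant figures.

The load sits in parallel with R₂: R₂‖R_L = (3.30 × 95.3) / (3.30 + 95.3) = 3.190 kΩ.
V_out = 18.7 × 3.190 / (95.0 + 3.190) = 18.7 × 3.190/98.19 = 0.607 V.

V_out ≈ 0.607 V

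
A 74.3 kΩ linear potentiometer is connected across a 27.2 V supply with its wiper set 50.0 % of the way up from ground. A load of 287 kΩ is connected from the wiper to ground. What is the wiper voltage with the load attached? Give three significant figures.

V ≈ 12.8 V

The wiper splits the pot into (1−α)R = 37.15 kΩ above and αR = 37.15 kΩ below.
Lower section ‖ load = 32.89 kΩ.
V_wiper = 27.2 × 32.89/(37.15 + 32.89) = 12.8 V.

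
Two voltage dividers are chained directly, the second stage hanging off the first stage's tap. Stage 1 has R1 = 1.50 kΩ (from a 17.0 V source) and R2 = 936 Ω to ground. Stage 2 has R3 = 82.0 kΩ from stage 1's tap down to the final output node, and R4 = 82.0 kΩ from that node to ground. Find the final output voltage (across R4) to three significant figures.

Stage 2 presents R3+R4 = 164000 Ω as a load on stage 1's tap.
Stage 1's lower leg becomes R2‖(R3+R4) = 930.7 Ω, so V_mid = 17.0 × 930.7/2431 = 6.509 V.
Stage 2 is itself unloaded: V_out = V_mid × R4/(R3+R4) = 6.509 × 82000/164000 = 3.25 V.

V_out ≈ 3.25 V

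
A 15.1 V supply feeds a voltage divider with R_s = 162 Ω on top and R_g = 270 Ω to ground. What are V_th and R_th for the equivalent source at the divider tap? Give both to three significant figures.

V_th = 9.44 V, R_th = 101 Ω

V_th is the open-circuit tap voltage: 15.1 × 270/(162 + 270) = 9.44 V.
With the supply zeroed, R_s and R_g appear in parallel from the tap: R_th = R_s‖R_g = (162 × 270)/432.0 = 101 Ω.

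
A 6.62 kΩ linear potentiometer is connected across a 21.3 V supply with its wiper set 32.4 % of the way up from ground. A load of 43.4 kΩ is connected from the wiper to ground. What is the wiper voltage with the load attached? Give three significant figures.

V ≈ 6.68 V

The wiper splits the pot into (1−α)R = 4.475 kΩ above and αR = 2.145 kΩ below.
Lower section ‖ load = 2.044 kΩ.
V_wiper = 21.3 × 2.044/(4.475 + 2.044) = 6.68 V.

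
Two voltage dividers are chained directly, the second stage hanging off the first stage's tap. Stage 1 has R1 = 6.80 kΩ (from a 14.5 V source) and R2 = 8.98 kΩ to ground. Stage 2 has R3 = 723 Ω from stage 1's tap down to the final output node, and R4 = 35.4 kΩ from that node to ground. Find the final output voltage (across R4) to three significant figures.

Stage 2 presents R3+R4 = 36120 Ω as a load on stage 1's tap.
Stage 1's lower leg becomes R2‖(R3+R4) = 7192 Ω, so V_mid = 14.5 × 7192/13990 = 7.453 V.
Stage 2 is itself unloaded: V_out = V_mid × R4/(R3+R4) = 7.453 × 35400/36120 = 7.30 V.

V_out ≈ 7.30 V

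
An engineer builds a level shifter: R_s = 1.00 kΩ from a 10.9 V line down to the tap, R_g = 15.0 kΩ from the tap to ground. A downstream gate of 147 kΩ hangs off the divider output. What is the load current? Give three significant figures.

I_L ≈ 0.0691 mA

R_g‖R_L = 13.61 kΩ; V_out = 10.9 × 13.61/14.61 = 10.15 V.
I_L = V_out / R_L = 10.15 / 147 kΩ = 0.0691 mA.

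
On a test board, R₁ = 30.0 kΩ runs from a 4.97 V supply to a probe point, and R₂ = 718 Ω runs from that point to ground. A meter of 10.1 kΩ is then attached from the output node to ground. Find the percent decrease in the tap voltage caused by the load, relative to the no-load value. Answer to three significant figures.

The divider's output (Thévenin) resistance is R₁‖R₂ = 701.2 Ω.
Fractional drop under load = R_th/(R_th + R_L) = 701.2 / (701.2 + 10100) = 0.06492.
So the output falls by 6.49 %.

6.49 %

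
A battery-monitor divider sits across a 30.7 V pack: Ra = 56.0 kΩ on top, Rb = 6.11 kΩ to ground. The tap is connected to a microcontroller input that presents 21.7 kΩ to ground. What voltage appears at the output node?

V_out ≈ 2.41 V

The load sits in parallel with Rb: Rb‖R_L = (6.11 × 21.7) / (6.11 + 21.7) = 4.768 kΩ.
V_out = 30.7 × 4.768 / (56.0 + 4.768) = 30.7 × 4.768/60.77 = 2.41 V.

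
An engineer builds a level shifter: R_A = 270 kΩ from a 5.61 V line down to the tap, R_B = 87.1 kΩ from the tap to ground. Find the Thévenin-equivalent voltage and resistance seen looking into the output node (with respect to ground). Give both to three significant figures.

V_th is the open-circuit tap voltage: 5.61 × 87.1/(270 + 87.1) = 1.37 V.
With the supply zeroed, R_A and R_B appear in parallel from the tap: R_th = R_A‖R_B = (270 × 87.1)/357.1 = 65.9 kΩ.

V_th = 1.37 V, R_th = 65.9 kΩ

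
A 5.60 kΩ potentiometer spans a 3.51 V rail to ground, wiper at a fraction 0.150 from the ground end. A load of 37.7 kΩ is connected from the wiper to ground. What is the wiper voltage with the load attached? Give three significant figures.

V ≈ 0.517 V

The wiper splits the pot into (1−α)R = 4760 Ω above and αR = 840.0 Ω below.
Lower section ‖ load = 821.7 Ω.
V_wiper = 3.51 × 821.7/(4760 + 821.7) = 0.517 V.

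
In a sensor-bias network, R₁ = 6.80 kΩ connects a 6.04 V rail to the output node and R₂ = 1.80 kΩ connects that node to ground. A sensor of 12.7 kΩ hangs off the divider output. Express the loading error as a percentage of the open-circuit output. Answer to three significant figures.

Unloaded V = 6.04 × 1.80/8.600 = 1.2642 V.
Loaded: R₂‖R_L = 1.577 kΩ, giving V = 6.04 × 1.577/8.377 = 1.1368 V.
Drop = (1.2642 − 1.1368) / 1.2642 = 10.1 %.

10.1 %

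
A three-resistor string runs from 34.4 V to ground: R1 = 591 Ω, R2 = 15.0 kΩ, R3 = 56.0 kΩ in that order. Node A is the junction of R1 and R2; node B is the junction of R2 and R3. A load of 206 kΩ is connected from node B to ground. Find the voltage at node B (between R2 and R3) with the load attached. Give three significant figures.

At node B, R3 is in parallel with the load: R3‖R_L = 44030 Ω.
Below node A the resistance is R2 + (R3‖R_L) = 59030 Ω, so V_A = 34.4 × 59030/59620 = 34.06 V.
Then V_B = V_A × (R3‖R_L)/(R2 + R3‖R_L) = 34.06 × 44030/59030 = 25.4 V.

V ≈ 25.4 V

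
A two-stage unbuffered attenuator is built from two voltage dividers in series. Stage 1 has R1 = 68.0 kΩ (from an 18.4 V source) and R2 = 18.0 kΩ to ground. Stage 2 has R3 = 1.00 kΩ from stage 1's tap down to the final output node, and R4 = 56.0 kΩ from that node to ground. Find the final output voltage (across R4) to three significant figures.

V_out ≈ 3.03 V

Stage 2 presents R3+R4 = 57.00 kΩ as a load on stage 1's tap.
Stage 1's lower leg becomes R2‖(R3+R4) = 13.68 kΩ, so V_mid = 18.4 × 13.68/81.68 = 3.082 V.
Stage 2 is itself unloaded: V_out = V_mid × R4/(R3+R4) = 3.082 × 56.0/57.00 = 3.03 V.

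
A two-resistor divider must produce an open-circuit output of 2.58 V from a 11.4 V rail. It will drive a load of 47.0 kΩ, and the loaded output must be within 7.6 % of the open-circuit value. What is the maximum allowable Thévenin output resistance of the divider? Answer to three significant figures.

Loading drop = R_th/(R_th + R_L) ≤ 0.0760, so R_th ≤ R_L · ε/(1−ε) = 47.0 kΩ × 0.0760/0.9240 = 3.87 kΩ.
(Any R1, R2 with R2/(R1+R2) = 0.226 and R1‖R2 ≤ 3.87 kΩ will meet the spec.)

R_th ≤ 3.87 kΩ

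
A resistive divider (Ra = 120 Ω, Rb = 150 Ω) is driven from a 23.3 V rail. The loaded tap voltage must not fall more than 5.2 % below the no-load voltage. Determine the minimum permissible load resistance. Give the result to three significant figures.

R_L(min) ≈ 1.22 kΩ

Output resistance R_th = Ra‖Rb = (120 × 150)/270.0 = 66.67 Ω.
The fractional drop is R_th/(R_th + R_L); requiring this ≤ 0.0520 gives R_L ≥ R_th(1/0.0520 − 1) = 66.67 × 18.23 = 1.22 kΩ.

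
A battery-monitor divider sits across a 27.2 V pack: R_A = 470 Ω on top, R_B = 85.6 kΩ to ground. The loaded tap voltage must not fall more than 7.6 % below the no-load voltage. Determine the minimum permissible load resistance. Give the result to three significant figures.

Output resistance R_th = R_A‖R_B = (470 × 85600)/86070 = 467.4 Ω.
The fractional drop is R_th/(R_th + R_L); requiring this ≤ 0.0760 gives R_L ≥ R_th(1/0.0760 − 1) = 467.4 × 12.16 = 5.68 kΩ.

R_L(min) ≈ 5.68 kΩ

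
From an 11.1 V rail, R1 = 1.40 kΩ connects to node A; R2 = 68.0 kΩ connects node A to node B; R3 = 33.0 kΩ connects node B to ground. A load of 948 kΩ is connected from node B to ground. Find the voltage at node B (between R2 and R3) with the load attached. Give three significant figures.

V ≈ 3.49 V

At node B, R3 is in parallel with the load: R3‖R_L = 31.89 kΩ.
Below node A the resistance is R2 + (R3‖R_L) = 99.89 kΩ, so V_A = 11.1 × 99.89/101.3 = 10.95 V.
Then V_B = V_A × (R3‖R_L)/(R2 + R3‖R_L) = 10.95 × 31.89/99.89 = 3.49 V.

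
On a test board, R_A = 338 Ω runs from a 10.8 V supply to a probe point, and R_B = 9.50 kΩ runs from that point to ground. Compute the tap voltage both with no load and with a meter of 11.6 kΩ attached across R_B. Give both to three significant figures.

Unloaded: 10.4 V; loaded: 10.1 V

Open-circuit: V = 10.8 × 9500/(338 + 9500) = 10.4 V.
With the load, R_B becomes R_B‖R_L = 5223 Ω, so V = 10.8 × 5223/5561 = 10.1 V.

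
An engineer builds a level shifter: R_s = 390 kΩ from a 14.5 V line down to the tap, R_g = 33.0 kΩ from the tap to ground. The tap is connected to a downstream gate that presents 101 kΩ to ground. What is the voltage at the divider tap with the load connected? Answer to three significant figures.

V_out ≈ 0.869 V

The load sits in parallel with R_g: R_g‖R_L = (33.0 × 101) / (33.0 + 101) = 24.87 kΩ.
V_out = 14.5 × 24.87 / (390 + 24.87) = 14.5 × 24.87/414.9 = 0.869 V.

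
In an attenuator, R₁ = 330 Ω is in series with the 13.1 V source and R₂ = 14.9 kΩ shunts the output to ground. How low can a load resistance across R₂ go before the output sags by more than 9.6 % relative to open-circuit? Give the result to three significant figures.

Output resistance R_th = R₁‖R₂ = (330 × 14900)/15230 = 322.8 Ω.
The fractional drop is R_th/(R_th + R_L); requiring this ≤ 0.0960 gives R_L ≥ R_th(1/0.0960 − 1) = 322.8 × 9.417 = 3.04 kΩ.

R_L(min) ≈ 3.04 kΩ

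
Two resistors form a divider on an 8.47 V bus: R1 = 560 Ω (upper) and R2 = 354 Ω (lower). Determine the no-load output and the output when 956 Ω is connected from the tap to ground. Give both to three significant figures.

Open-circuit: V = 8.47 × 354/(560 + 354) = 3.28 V.
With the load, R2 becomes R2‖R_L = 258.3 Ω, so V = 8.47 × 258.3/818.3 = 2.67 V.

Unloaded: 3.28 V; loaded: 2.67 V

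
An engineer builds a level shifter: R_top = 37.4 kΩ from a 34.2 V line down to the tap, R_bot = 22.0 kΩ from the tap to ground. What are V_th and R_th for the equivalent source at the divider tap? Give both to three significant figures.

V_th = 12.7 V, R_th = 13.9 kΩ

V_th is the open-circuit tap voltage: 34.2 × 22.0/(37.4 + 22.0) = 12.7 V.
With the supply zeroed, R_top and R_bot appear in parallel from the tap: R_th = R_top‖R_bot = (37.4 × 22.0)/59.40 = 13.9 kΩ.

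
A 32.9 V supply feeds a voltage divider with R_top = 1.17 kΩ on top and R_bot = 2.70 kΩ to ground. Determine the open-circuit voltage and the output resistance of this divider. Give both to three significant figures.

V_th = 23.0 V, R_th = 816 Ω

V_th is the open-circuit tap voltage: 32.9 × 2.70/(1.17 + 2.70) = 23.0 V.
With the supply zeroed, R_top and R_bot appear in parallel from the tap: R_th = R_top‖R_bot = (1.17 × 2.70)/3.870 = 816 Ω.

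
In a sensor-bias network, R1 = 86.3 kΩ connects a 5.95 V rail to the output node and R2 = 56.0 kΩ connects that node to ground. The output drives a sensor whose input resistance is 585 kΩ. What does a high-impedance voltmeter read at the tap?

V_out ≈ 2.21 V

The load sits in parallel with R2: R2‖R_L = (56.0 × 585) / (56.0 + 585) = 51.11 kΩ.
V_out = 5.95 × 51.11 / (86.3 + 51.11) = 5.95 × 51.11/137.4 = 2.21 V.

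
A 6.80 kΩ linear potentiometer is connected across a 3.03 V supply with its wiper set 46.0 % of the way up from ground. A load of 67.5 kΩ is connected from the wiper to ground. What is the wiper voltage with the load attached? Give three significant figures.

V ≈ 1.36 V

The wiper splits the pot into (1−α)R = 3.672 kΩ above and αR = 3.128 kΩ below.
Lower section ‖ load = 2.989 kΩ.
V_wiper = 3.03 × 2.989/(3.672 + 2.989) = 1.36 V.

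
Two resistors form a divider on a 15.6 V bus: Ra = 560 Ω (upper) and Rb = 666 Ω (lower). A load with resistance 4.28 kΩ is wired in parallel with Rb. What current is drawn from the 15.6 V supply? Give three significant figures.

I ≈ 13.7 mA

Rb‖R_L = 576.3 Ω, so the source sees Ra + Rb‖R_L = 1136 Ω.
I = 15.6 V / 1136 Ω = 13.7 mA.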